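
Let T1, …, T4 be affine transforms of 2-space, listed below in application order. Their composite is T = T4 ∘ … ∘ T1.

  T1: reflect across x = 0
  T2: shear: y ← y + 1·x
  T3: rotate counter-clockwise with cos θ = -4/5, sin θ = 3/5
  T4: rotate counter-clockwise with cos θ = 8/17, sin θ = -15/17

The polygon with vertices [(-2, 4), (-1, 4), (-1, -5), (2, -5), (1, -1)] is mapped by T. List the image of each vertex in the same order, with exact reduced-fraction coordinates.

image vertices: (-478/85, 246/85), (-407/85, 149/85), (349/85, 32/85), (562/85, -259/85), (31/17, -22/17)

T1 reflect across x = 0: (-2, 4) → (2, 4); (-1, 4) → (1, 4); (-1, -5) → (1, -5); (2, -5) → (-2, -5); (1, -1) → (-1, -1)
T2 shear: y ← y + 1·x: (2, 4) → (2, 6); (1, 4) → (1, 5); (1, -5) → (1, -4); (-2, -5) → (-2, -7); (-1, -1) → (-1, -2)
T3 rotate counter-clockwise with cos θ = -4/5, sin θ = 3/5: (2, 6) → (-26/5, -18/5); (1, 5) → (-19/5, -17/5); (1, -4) → (8/5, 19/5); (-2, -7) → (29/5, 22/5); (-1, -2) → (2, 1)
T4 rotate counter-clockwise with cos θ = 8/17, sin θ = -15/17: (-26/5, -18/5) → (-478/85, 246/85); (-19/5, -17/5) → (-407/85, 149/85); (8/5, 19/5) → (349/85, 32/85); (29/5, 22/5) → (562/85, -259/85); (2, 1) → (31/17, -22/17)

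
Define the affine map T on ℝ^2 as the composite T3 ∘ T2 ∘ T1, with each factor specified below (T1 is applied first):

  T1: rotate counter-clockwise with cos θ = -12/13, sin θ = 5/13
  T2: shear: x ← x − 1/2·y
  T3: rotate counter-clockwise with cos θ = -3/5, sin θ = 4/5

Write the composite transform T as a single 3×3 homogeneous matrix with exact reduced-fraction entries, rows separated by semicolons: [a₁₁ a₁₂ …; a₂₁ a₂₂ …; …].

T1 = [-12/13 -5/13 0; 5/13 -12/13 0; 0 0 1]
T2·T1 = [-29/26 1/13 0; 5/13 -12/13 0; 0 0 1]
T3·…·T1 = [47/130 9/13 0; -73/65 8/13 0; 0 0 1]

T = [47/130 9/13 0; -73/65 8/13 0; 0 0 1]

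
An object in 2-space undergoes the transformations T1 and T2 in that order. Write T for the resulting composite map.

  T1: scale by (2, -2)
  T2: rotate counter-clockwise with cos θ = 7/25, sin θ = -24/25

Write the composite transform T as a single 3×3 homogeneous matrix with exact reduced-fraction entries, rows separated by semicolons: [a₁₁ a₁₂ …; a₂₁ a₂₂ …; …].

T1 = [2 0 0; 0 -2 0; 0 0 1]
T2·T1 = [14/25 -48/25 0; -48/25 -14/25 0; 0 0 1]

T = [14/25 -48/25 0; -48/25 -14/25 0; 0 0 1]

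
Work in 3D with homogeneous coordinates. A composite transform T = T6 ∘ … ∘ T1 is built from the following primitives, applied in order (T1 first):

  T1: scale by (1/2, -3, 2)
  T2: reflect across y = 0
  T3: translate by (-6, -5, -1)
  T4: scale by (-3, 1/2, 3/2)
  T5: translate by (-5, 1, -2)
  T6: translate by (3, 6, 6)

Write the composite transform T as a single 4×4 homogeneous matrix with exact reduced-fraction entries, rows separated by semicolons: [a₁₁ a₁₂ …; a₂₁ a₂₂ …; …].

T1 = [1/2 0 0 0; 0 -3 0 0; 0 0 2 0; 0 0 0 1]
T2·T1 = [1/2 0 0 0; 0 3 0 0; 0 0 2 0; 0 0 0 1]
T3·…·T1 = [1/2 0 0 -6; 0 3 0 -5; 0 0 2 -1; 0 0 0 1]
T4·…·T1 = [-3/2 0 0 18; 0 3/2 0 -5/2; 0 0 3 -3/2; 0 0 0 1]
T5·…·T1 = [-3/2 0 0 13; 0 3/2 0 -3/2; 0 0 3 -7/2; 0 0 0 1]
T6·…·T1 = [-3/2 0 0 16; 0 3/2 0 9/2; 0 0 3 5/2; 0 0 0 1]

T = [-3/2 0 0 16; 0 3/2 0 9/2; 0 0 3 5/2; 0 0 0 1]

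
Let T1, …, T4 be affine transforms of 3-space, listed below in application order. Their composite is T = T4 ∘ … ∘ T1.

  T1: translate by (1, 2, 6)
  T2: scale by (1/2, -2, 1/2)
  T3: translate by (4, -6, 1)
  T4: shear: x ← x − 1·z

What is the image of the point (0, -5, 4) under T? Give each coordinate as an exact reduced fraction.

T1 translate by (1, 2, 6): (0, -5, 4) → (1, -3, 10)
T2 scale by (1/2, -2, 1/2): (1, -3, 10) → (1/2, 6, 5)
T3 translate by (4, -6, 1): (1/2, 6, 5) → (9/2, 0, 6)
T4 shear: x ← x − 1·z: (9/2, 0, 6) → (-3/2, 0, 6)

T(p) = (-3/2, 0, 6)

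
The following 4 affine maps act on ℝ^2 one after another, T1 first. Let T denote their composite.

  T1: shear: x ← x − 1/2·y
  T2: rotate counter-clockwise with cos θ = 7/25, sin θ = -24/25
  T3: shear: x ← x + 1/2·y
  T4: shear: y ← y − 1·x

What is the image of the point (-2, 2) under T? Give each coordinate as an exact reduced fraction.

T1 shear: x ← x − 1/2·y: (-2, 2) → (-3, 2)
T2 rotate counter-clockwise with cos θ = 7/25, sin θ = -24/25: (-3, 2) → (27/25, 86/25)
T3 shear: x ← x + 1/2·y: (27/25, 86/25) → (14/5, 86/25)
T4 shear: y ← y − 1·x: (14/5, 86/25) → (14/5, 16/25)

T(p) = (14/5, 16/25)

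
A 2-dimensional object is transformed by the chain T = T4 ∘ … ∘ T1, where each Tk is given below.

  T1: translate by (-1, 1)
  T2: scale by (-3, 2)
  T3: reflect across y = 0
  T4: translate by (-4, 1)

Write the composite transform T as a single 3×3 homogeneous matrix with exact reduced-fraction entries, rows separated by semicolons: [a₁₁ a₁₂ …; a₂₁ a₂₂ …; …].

T = [-3 0 -1; 0 -2 -1; 0 0 1]

T1 = [1 0 -1; 0 1 1; 0 0 1]
T2·T1 = [-3 0 3; 0 2 2; 0 0 1]
T3·…·T1 = [-3 0 3; 0 -2 -2; 0 0 1]
T4·…·T1 = [-3 0 -1; 0 -2 -1; 0 0 1]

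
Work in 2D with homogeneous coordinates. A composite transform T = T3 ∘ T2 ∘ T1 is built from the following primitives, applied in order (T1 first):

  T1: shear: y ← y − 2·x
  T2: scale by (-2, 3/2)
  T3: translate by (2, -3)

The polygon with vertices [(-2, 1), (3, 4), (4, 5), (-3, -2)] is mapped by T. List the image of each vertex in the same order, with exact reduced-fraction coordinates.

image vertices: (6, 9/2), (-4, -6), (-6, -15/2), (8, 3)

T1 shear: y ← y − 2·x: (-2, 1) → (-2, 5); (3, 4) → (3, -2); (4, 5) → (4, -3); (-3, -2) → (-3, 4)
T2 scale by (-2, 3/2): (-2, 5) → (4, 15/2); (3, -2) → (-6, -3); (4, -3) → (-8, -9/2); (-3, 4) → (6, 6)
T3 translate by (2, -3): (4, 15/2) → (6, 9/2); (-6, -3) → (-4, -6); (-8, -9/2) → (-6, -15/2); (6, 6) → (8, 3)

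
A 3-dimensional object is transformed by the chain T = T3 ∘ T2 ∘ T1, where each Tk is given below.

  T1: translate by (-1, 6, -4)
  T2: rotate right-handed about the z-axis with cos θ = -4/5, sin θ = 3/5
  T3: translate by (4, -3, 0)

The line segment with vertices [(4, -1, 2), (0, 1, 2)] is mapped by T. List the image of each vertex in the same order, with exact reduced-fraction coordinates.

T1 translate by (-1, 6, -4): (4, -1, 2) → (3, 5, -2); (0, 1, 2) → (-1, 7, -2)
T2 rotate right-handed about the z-axis with cos θ = -4/5, sin θ = 3/5: (3, 5, -2) → (-27/5, -11/5, -2); (-1, 7, -2) → (-17/5, -31/5, -2)
T3 translate by (4, -3, 0): (-27/5, -11/5, -2) → (-7/5, -26/5, -2); (-17/5, -31/5, -2) → (3/5, -46/5, -2)

image vertices: (-7/5, -26/5, -2), (3/5, -46/5, -2)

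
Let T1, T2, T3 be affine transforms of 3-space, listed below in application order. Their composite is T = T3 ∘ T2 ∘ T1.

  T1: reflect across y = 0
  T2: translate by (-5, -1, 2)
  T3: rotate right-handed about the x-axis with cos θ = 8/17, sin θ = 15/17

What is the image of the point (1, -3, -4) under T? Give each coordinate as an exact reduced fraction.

T1 reflect across y = 0: (1, -3, -4) → (1, 3, -4)
T2 translate by (-5, -1, 2): (1, 3, -4) → (-4, 2, -2)
T3 rotate right-handed about the x-axis with cos θ = 8/17, sin θ = 15/17: (-4, 2, -2) → (-4, 46/17, 14/17)

T(p) = (-4, 46/17, 14/17)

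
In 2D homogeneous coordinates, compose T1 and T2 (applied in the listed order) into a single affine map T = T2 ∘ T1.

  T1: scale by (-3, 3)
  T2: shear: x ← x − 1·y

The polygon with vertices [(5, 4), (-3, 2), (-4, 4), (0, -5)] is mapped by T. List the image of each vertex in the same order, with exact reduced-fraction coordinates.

image vertices: (-27, 12), (3, 6), (0, 12), (15, -15)

T1 scale by (-3, 3): (5, 4) → (-15, 12); (-3, 2) → (9, 6); (-4, 4) → (12, 12); (0, -5) → (0, -15)
T2 shear: x ← x − 1·y: (-15, 12) → (-27, 12); (9, 6) → (3, 6); (12, 12) → (0, 12); (0, -15) → (15, -15)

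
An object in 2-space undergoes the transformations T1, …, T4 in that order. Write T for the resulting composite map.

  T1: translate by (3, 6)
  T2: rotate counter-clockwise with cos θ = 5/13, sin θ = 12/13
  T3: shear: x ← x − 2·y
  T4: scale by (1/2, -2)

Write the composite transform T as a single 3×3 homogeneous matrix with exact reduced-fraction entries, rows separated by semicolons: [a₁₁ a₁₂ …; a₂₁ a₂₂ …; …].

T1 = [1 0 3; 0 1 6; 0 0 1]
T2·T1 = [5/13 -12/13 -57/13; 12/13 5/13 66/13; 0 0 1]
T3·…·T1 = [-19/13 -22/13 -189/13; 12/13 5/13 66/13; 0 0 1]
T4·…·T1 = [-19/26 -11/13 -189/26; -24/13 -10/13 -132/13; 0 0 1]

T = [-19/26 -11/13 -189/26; -24/13 -10/13 -132/13; 0 0 1]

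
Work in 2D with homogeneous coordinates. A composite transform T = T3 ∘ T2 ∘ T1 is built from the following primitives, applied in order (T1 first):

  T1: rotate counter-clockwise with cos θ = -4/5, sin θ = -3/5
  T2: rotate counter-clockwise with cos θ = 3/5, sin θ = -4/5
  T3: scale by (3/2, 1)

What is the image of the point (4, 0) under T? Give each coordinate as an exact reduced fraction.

T(p) = (-144/25, 28/25)

T1 rotate counter-clockwise with cos θ = -4/5, sin θ = -3/5: (4, 0) → (-16/5, -12/5)
T2 rotate counter-clockwise with cos θ = 3/5, sin θ = -4/5: (-16/5, -12/5) → (-96/25, 28/25)
T3 scale by (3/2, 1): (-96/25, 28/25) → (-144/25, 28/25)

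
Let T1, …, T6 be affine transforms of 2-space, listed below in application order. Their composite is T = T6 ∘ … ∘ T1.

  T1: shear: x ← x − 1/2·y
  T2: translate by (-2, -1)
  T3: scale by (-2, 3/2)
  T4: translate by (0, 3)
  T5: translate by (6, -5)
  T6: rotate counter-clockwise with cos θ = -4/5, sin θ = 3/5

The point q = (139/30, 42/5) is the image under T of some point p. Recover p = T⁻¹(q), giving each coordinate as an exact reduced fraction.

p = (7/3, -4)

T1 = [1 -1/2 0; 0 1 0; 0 0 1]
T2·T1 = [1 -1/2 -2; 0 1 -1; 0 0 1]
T3·…·T1 = [-2 1 4; 0 3/2 -3/2; 0 0 1]
T4·…·T1 = [-2 1 4; 0 3/2 3/2; 0 0 1]
T5·…·T1 = [-2 1 10; 0 3/2 -7/2; 0 0 1]
T6·…·T1 = [8/5 -17/10 -59/10; -6/5 -3/5 44/5; 0 0 1]
det M = -3; M⁻¹ = [1/5 -17/30 37/6; -2/5 -8/15 7/3; 0 0 1]
M⁻¹ · (139/30, 42/5)ᵀ = (7/3, -4)ᵀ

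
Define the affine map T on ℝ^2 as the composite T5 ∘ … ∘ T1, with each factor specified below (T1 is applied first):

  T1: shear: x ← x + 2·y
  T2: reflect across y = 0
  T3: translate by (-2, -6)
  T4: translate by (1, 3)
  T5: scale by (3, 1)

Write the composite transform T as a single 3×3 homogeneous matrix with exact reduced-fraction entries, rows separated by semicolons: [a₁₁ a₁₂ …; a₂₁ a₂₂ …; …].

T1 = [1 2 0; 0 1 0; 0 0 1]
T2·T1 = [1 2 0; 0 -1 0; 0 0 1]
T3·…·T1 = [1 2 -2; 0 -1 -6; 0 0 1]
T4·…·T1 = [1 2 -1; 0 -1 -3; 0 0 1]
T5·…·T1 = [3 6 -3; 0 -1 -3; 0 0 1]

T = [3 6 -3; 0 -1 -3; 0 0 1]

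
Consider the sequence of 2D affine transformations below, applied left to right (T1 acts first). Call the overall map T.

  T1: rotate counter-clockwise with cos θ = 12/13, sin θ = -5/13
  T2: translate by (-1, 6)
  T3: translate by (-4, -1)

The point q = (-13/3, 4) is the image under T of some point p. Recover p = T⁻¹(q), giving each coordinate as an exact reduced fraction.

T1 = [12/13 5/13 0; -5/13 12/13 0; 0 0 1]
T2·T1 = [12/13 5/13 -1; -5/13 12/13 6; 0 0 1]
T3·…·T1 = [12/13 5/13 -5; -5/13 12/13 5; 0 0 1]
det M = 1; M⁻¹ = [12/13 -5/13 85/13; 5/13 12/13 -35/13; 0 0 1]
M⁻¹ · (-13/3, 4)ᵀ = (1, -2/3)ᵀ

p = (1, -2/3)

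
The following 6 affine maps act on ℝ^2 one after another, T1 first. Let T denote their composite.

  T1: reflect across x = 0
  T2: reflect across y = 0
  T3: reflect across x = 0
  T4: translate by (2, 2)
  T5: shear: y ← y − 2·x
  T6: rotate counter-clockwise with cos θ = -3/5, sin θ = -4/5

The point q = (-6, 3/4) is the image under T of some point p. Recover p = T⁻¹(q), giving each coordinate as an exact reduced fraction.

p = (1, 5/4)

T1 = [-1 0 0; 0 1 0; 0 0 1]
T2·T1 = [-1 0 0; 0 -1 0; 0 0 1]
T3·…·T1 = [1 0 0; 0 -1 0; 0 0 1]
T4·…·T1 = [1 0 2; 0 -1 2; 0 0 1]
T5·…·T1 = [1 0 2; -2 -1 -2; 0 0 1]
T6·…·T1 = [-11/5 -4/5 -14/5; 2/5 3/5 -2/5; 0 0 1]
det M = -1; M⁻¹ = [-3/5 -4/5 -2; 2/5 11/5 2; 0 0 1]
M⁻¹ · (-6, 3/4)ᵀ = (1, 5/4)ᵀ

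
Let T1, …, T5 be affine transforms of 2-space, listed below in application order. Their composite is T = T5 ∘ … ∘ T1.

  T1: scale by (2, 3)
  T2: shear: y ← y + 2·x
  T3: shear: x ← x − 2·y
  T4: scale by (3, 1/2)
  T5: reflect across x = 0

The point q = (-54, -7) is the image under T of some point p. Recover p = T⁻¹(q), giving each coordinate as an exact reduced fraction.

T1 = [2 0 0; 0 3 0; 0 0 1]
T2·T1 = [2 0 0; 4 3 0; 0 0 1]
T3·…·T1 = [-6 -6 0; 4 3 0; 0 0 1]
T4·…·T1 = [-18 -18 0; 2 3/2 0; 0 0 1]
T5·…·T1 = [18 18 0; 2 3/2 0; 0 0 1]
det M = -9; M⁻¹ = [-1/6 2 0; 2/9 -2 0; 0 0 1]
M⁻¹ · (-54, -7)ᵀ = (-5, 2)ᵀ

p = (-5, 2)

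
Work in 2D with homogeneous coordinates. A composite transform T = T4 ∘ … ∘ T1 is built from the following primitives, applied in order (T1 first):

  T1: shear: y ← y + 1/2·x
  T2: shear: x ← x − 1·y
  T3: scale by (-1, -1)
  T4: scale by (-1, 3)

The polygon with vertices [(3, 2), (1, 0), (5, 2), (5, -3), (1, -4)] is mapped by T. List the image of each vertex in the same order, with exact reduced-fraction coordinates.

image vertices: (-1/2, -21/2), (1/2, -3/2), (1/2, -27/2), (11/2, 3/2), (9/2, 21/2)

T1 shear: y ← y + 1/2·x: (3, 2) → (3, 7/2); (1, 0) → (1, 1/2); (5, 2) → (5, 9/2); (5, -3) → (5, -1/2); (1, -4) → (1, -7/2)
T2 shear: x ← x − 1·y: (3, 7/2) → (-1/2, 7/2); (1, 1/2) → (1/2, 1/2); (5, 9/2) → (1/2, 9/2); (5, -1/2) → (11/2, -1/2); (1, -7/2) → (9/2, -7/2)
T3 scale by (-1, -1): (-1/2, 7/2) → (1/2, -7/2); (1/2, 1/2) → (-1/2, -1/2); (1/2, 9/2) → (-1/2, -9/2); (11/2, -1/2) → (-11/2, 1/2); (9/2, -7/2) → (-9/2, 7/2)
T4 scale by (-1, 3): (1/2, -7/2) → (-1/2, -21/2); (-1/2, -1/2) → (1/2, -3/2); (-1/2, -9/2) → (1/2, -27/2); (-11/2, 1/2) → (11/2, 3/2); (-9/2, 7/2) → (9/2, 21/2)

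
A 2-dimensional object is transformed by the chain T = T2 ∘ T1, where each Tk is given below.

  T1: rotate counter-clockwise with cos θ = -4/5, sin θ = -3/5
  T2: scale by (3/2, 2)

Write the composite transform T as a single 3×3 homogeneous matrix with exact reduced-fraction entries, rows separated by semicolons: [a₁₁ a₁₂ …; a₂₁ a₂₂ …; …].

T1 = [-4/5 3/5 0; -3/5 -4/5 0; 0 0 1]
T2·T1 = [-6/5 9/10 0; -6/5 -8/5 0; 0 0 1]

T = [-6/5 9/10 0; -6/5 -8/5 0; 0 0 1]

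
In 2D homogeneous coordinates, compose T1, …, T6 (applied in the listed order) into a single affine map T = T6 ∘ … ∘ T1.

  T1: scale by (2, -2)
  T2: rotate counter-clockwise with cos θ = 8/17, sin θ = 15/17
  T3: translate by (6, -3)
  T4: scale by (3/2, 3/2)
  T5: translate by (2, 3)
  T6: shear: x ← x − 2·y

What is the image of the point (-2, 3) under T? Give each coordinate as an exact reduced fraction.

T(p) = (649/17, -375/34)

T1 scale by (2, -2): (-2, 3) → (-4, -6)
T2 rotate counter-clockwise with cos θ = 8/17, sin θ = 15/17: (-4, -6) → (58/17, -108/17)
T3 translate by (6, -3): (58/17, -108/17) → (160/17, -159/17)
T4 scale by (3/2, 3/2): (160/17, -159/17) → (240/17, -477/34)
T5 translate by (2, 3): (240/17, -477/34) → (274/17, -375/34)
T6 shear: x ← x − 2·y: (274/17, -375/34) → (649/17, -375/34)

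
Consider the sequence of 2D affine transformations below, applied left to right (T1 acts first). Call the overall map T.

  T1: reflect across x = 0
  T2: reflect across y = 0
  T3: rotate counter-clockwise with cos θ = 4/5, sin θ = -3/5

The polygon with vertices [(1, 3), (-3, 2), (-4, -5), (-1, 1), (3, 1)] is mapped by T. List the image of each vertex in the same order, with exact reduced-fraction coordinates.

T1 reflect across x = 0: (1, 3) → (-1, 3); (-3, 2) → (3, 2); (-4, -5) → (4, -5); (-1, 1) → (1, 1); (3, 1) → (-3, 1)
T2 reflect across y = 0: (-1, 3) → (-1, -3); (3, 2) → (3, -2); (4, -5) → (4, 5); (1, 1) → (1, -1); (-3, 1) → (-3, -1)
T3 rotate counter-clockwise with cos θ = 4/5, sin θ = -3/5: (-1, -3) → (-13/5, -9/5); (3, -2) → (6/5, -17/5); (4, 5) → (31/5, 8/5); (1, -1) → (1/5, -7/5); (-3, -1) → (-3, 1)

image vertices: (-13/5, -9/5), (6/5, -17/5), (31/5, 8/5), (1/5, -7/5), (-3, 1)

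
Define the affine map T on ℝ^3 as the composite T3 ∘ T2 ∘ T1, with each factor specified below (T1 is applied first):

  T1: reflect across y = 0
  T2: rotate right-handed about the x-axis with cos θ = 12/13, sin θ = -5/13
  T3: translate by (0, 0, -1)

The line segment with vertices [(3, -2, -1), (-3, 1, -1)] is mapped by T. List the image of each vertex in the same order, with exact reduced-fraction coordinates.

T1 reflect across y = 0: (3, -2, -1) → (3, 2, -1); (-3, 1, -1) → (-3, -1, -1)
T2 rotate right-handed about the x-axis with cos θ = 12/13, sin θ = -5/13: (3, 2, -1) → (3, 19/13, -22/13); (-3, -1, -1) → (-3, -17/13, -7/13)
T3 translate by (0, 0, -1): (3, 19/13, -22/13) → (3, 19/13, -35/13); (-3, -17/13, -7/13) → (-3, -17/13, -20/13)

image vertices: (3, 19/13, -35/13), (-3, -17/13, -20/13)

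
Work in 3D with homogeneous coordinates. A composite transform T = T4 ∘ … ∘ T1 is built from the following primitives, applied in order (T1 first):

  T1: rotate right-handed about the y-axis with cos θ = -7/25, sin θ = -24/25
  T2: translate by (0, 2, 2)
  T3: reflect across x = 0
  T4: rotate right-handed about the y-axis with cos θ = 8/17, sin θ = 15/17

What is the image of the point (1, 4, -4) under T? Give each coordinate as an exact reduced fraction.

T(p) = (818/425, 6, 2151/425)

T1 rotate right-handed about the y-axis with cos θ = -7/25, sin θ = -24/25: (1, 4, -4) → (89/25, 4, 52/25)
T2 translate by (0, 2, 2): (89/25, 4, 52/25) → (89/25, 6, 102/25)
T3 reflect across x = 0: (89/25, 6, 102/25) → (-89/25, 6, 102/25)
T4 rotate right-handed about the y-axis with cos θ = 8/17, sin θ = 15/17: (-89/25, 6, 102/25) → (818/425, 6, 2151/425)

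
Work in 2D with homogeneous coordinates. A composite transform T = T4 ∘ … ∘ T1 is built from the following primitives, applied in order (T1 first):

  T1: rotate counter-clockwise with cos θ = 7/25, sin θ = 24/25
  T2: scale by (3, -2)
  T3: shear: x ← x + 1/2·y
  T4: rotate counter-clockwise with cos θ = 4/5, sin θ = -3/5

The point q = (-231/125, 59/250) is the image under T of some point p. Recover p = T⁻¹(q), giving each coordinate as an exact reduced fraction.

p = (1/3, 1/2)

T1 = [7/25 -24/25 0; 24/25 7/25 0; 0 0 1]
T2·T1 = [21/25 -72/25 0; -48/25 -14/25 0; 0 0 1]
T3·…·T1 = [-3/25 -79/25 0; -48/25 -14/25 0; 0 0 1]
T4·…·T1 = [-156/125 -358/125 0; -183/125 181/125 0; 0 0 1]
det M = -6; M⁻¹ = [-181/750 -179/375 0; -61/250 26/125 0; 0 0 1]
M⁻¹ · (-231/125, 59/250)ᵀ = (1/3, 1/2)ᵀ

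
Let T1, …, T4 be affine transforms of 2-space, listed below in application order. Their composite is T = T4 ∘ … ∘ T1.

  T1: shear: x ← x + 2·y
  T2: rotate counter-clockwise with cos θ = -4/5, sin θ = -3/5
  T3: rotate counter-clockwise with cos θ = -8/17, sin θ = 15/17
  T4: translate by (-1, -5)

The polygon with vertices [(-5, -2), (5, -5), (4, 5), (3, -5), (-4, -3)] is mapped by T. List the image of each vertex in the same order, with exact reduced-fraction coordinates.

image vertices: (-10, -3), (-130/17, -126/17), (69/5, -32/5), (-804/85, -558/85), (-963/85, -296/85)

T1 shear: x ← x + 2·y: (-5, -2) → (-9, -2); (5, -5) → (-5, -5); (4, 5) → (14, 5); (3, -5) → (-7, -5); (-4, -3) → (-10, -3)
T2 rotate counter-clockwise with cos θ = -4/5, sin θ = -3/5: (-9, -2) → (6, 7); (-5, -5) → (1, 7); (14, 5) → (-41/5, -62/5); (-7, -5) → (13/5, 41/5); (-10, -3) → (31/5, 42/5)
T3 rotate counter-clockwise with cos θ = -8/17, sin θ = 15/17: (6, 7) → (-9, 2); (1, 7) → (-113/17, -41/17); (-41/5, -62/5) → (74/5, -7/5); (13/5, 41/5) → (-719/85, -133/85); (31/5, 42/5) → (-878/85, 129/85)
T4 translate by (-1, -5): (-9, 2) → (-10, -3); (-113/17, -41/17) → (-130/17, -126/17); (74/5, -7/5) → (69/5, -32/5); (-719/85, -133/85) → (-804/85, -558/85); (-878/85, 129/85) → (-963/85, -296/85)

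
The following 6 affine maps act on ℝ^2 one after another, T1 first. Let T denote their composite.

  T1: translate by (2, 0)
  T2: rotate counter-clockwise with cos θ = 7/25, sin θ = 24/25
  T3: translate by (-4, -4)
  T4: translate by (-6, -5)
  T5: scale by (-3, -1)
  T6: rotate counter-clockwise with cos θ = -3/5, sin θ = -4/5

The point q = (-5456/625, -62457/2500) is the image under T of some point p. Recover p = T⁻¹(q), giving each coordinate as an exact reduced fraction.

p = (-3/5, -5/4)

T1 = [1 0 2; 0 1 0; 0 0 1]
T2·T1 = [7/25 -24/25 14/25; 24/25 7/25 48/25; 0 0 1]
T3·…·T1 = [7/25 -24/25 -86/25; 24/25 7/25 -52/25; 0 0 1]
T4·…·T1 = [7/25 -24/25 -236/25; 24/25 7/25 -177/25; 0 0 1]
T5·…·T1 = [-21/25 72/25 708/25; -24/25 -7/25 177/25; 0 0 1]
T6·…·T1 = [-33/125 -244/125 -1416/125; 156/125 -267/125 -3363/125; 0 0 1]
det M = 3; M⁻¹ = [-89/125 244/375 236/25; -52/125 -11/125 -177/25; 0 0 1]
M⁻¹ · (-5456/625, -62457/2500)ᵀ = (-3/5, -5/4)ᵀ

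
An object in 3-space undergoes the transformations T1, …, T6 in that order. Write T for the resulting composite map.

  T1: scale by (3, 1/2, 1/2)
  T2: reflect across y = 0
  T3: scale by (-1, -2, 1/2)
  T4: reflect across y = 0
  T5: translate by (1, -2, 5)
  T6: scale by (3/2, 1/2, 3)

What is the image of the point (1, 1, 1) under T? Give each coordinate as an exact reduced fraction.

T1 scale by (3, 1/2, 1/2): (1, 1, 1) → (3, 1/2, 1/2)
T2 reflect across y = 0: (3, 1/2, 1/2) → (3, -1/2, 1/2)
T3 scale by (-1, -2, 1/2): (3, -1/2, 1/2) → (-3, 1, 1/4)
T4 reflect across y = 0: (-3, 1, 1/4) → (-3, -1, 1/4)
T5 translate by (1, -2, 5): (-3, -1, 1/4) → (-2, -3, 21/4)
T6 scale by (3/2, 1/2, 3): (-2, -3, 21/4) → (-3, -3/2, 63/4)

T(p) = (-3, -3/2, 63/4)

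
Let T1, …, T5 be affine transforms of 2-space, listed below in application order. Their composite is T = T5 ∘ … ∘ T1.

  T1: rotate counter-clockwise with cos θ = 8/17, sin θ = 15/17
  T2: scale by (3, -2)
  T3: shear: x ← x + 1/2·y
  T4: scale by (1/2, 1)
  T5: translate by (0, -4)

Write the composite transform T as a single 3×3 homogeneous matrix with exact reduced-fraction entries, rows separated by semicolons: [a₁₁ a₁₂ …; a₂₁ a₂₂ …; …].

T1 = [8/17 -15/17 0; 15/17 8/17 0; 0 0 1]
T2·T1 = [24/17 -45/17 0; -30/17 -16/17 0; 0 0 1]
T3·…·T1 = [9/17 -53/17 0; -30/17 -16/17 0; 0 0 1]
T4·…·T1 = [9/34 -53/34 0; -30/17 -16/17 0; 0 0 1]
T5·…·T1 = [9/34 -53/34 0; -30/17 -16/17 -4; 0 0 1]

T = [9/34 -53/34 0; -30/17 -16/17 -4; 0 0 1]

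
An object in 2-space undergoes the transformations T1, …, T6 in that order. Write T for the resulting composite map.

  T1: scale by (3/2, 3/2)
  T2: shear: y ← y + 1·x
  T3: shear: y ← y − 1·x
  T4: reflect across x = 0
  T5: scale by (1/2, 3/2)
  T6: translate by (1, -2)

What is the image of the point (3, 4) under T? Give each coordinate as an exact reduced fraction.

T(p) = (-5/4, 7)

T1 scale by (3/2, 3/2): (3, 4) → (9/2, 6)
T2 shear: y ← y + 1·x: (9/2, 6) → (9/2, 21/2)
T3 shear: y ← y − 1·x: (9/2, 21/2) → (9/2, 6)
T4 reflect across x = 0: (9/2, 6) → (-9/2, 6)
T5 scale by (1/2, 3/2): (-9/2, 6) → (-9/4, 9)
T6 translate by (1, -2): (-9/4, 9) → (-5/4, 7)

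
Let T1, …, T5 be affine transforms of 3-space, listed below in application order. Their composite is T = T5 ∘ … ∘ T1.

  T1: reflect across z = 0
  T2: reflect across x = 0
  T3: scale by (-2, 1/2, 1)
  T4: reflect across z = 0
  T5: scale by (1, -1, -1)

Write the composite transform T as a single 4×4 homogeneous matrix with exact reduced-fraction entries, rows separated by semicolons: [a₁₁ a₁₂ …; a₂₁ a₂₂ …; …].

T1 = [1 0 0 0; 0 1 0 0; 0 0 -1 0; 0 0 0 1]
T2·T1 = [-1 0 0 0; 0 1 0 0; 0 0 -1 0; 0 0 0 1]
T3·…·T1 = [2 0 0 0; 0 1/2 0 0; 0 0 -1 0; 0 0 0 1]
T4·…·T1 = [2 0 0 0; 0 1/2 0 0; 0 0 1 0; 0 0 0 1]
T5·…·T1 = [2 0 0 0; 0 -1/2 0 0; 0 0 -1 0; 0 0 0 1]

T = [2 0 0 0; 0 -1/2 0 0; 0 0 -1 0; 0 0 0 1]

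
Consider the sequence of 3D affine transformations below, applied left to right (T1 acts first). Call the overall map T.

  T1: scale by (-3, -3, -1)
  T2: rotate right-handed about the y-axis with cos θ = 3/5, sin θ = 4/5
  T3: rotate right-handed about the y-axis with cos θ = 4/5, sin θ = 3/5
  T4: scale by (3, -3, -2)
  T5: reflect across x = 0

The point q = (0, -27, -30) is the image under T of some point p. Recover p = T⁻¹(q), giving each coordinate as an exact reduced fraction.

p = (5, -3, 0)

T1 = [-3 0 0 0; 0 -3 0 0; 0 0 -1 0; 0 0 0 1]
T2·T1 = [-9/5 0 -4/5 0; 0 -3 0 0; 12/5 0 -3/5 0; 0 0 0 1]
T3·…·T1 = [0 0 -1 0; 0 -3 0 0; 3 0 0 0; 0 0 0 1]
T4·…·T1 = [0 0 -3 0; 0 9 0 0; -6 0 0 0; 0 0 0 1]
T5·…·T1 = [0 0 3 0; 0 9 0 0; -6 0 0 0; 0 0 0 1]
det M = 162; M⁻¹ = [0 0 -1/6 0; 0 1/9 0 0; 1/3 0 0 0; 0 0 0 1]
M⁻¹ · (0, -27, -30)ᵀ = (5, -3, 0)ᵀ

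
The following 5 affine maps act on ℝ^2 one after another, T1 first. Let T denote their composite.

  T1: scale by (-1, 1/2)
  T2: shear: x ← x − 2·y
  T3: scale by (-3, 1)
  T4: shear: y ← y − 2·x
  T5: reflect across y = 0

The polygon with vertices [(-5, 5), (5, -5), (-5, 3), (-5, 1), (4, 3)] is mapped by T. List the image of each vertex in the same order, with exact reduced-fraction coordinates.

image vertices: (0, -5/2), (0, 5/2), (-6, -27/2), (-12, -49/2), (21, 81/2)

T1 scale by (-1, 1/2): (-5, 5) → (5, 5/2); (5, -5) → (-5, -5/2); (-5, 3) → (5, 3/2); (-5, 1) → (5, 1/2); (4, 3) → (-4, 3/2)
T2 shear: x ← x − 2·y: (5, 5/2) → (0, 5/2); (-5, -5/2) → (0, -5/2); (5, 3/2) → (2, 3/2); (5, 1/2) → (4, 1/2); (-4, 3/2) → (-7, 3/2)
T3 scale by (-3, 1): (0, 5/2) → (0, 5/2); (0, -5/2) → (0, -5/2); (2, 3/2) → (-6, 3/2); (4, 1/2) → (-12, 1/2); (-7, 3/2) → (21, 3/2)
T4 shear: y ← y − 2·x: (0, 5/2) → (0, 5/2); (0, -5/2) → (0, -5/2); (-6, 3/2) → (-6, 27/2); (-12, 1/2) → (-12, 49/2); (21, 3/2) → (21, -81/2)
T5 reflect across y = 0: (0, 5/2) → (0, -5/2); (0, -5/2) → (0, 5/2); (-6, 27/2) → (-6, -27/2); (-12, 49/2) → (-12, -49/2); (21, -81/2) → (21, 81/2)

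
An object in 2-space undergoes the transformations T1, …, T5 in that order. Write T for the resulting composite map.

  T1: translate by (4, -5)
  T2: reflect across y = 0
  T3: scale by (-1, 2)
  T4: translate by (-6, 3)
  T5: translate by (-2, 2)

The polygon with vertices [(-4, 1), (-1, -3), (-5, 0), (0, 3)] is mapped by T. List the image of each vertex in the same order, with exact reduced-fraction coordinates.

image vertices: (-8, 13), (-11, 21), (-7, 15), (-12, 9)

T1 translate by (4, -5): (-4, 1) → (0, -4); (-1, -3) → (3, -8); (-5, 0) → (-1, -5); (0, 3) → (4, -2)
T2 reflect across y = 0: (0, -4) → (0, 4); (3, -8) → (3, 8); (-1, -5) → (-1, 5); (4, -2) → (4, 2)
T3 scale by (-1, 2): (0, 4) → (0, 8); (3, 8) → (-3, 16); (-1, 5) → (1, 10); (4, 2) → (-4, 4)
T4 translate by (-6, 3): (0, 8) → (-6, 11); (-3, 16) → (-9, 19); (1, 10) → (-5, 13); (-4, 4) → (-10, 7)
T5 translate by (-2, 2): (-6, 11) → (-8, 13); (-9, 19) → (-11, 21); (-5, 13) → (-7, 15); (-10, 7) → (-12, 9)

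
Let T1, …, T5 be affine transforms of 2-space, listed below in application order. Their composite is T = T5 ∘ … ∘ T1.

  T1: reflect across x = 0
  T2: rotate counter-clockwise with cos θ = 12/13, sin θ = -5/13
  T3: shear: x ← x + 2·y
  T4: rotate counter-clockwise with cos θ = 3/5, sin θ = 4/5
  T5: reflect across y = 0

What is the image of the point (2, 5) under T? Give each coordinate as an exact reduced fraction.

T1 reflect across x = 0: (2, 5) → (-2, 5)
T2 rotate counter-clockwise with cos θ = 12/13, sin θ = -5/13: (-2, 5) → (1/13, 70/13)
T3 shear: x ← x + 2·y: (1/13, 70/13) → (141/13, 70/13)
T4 rotate counter-clockwise with cos θ = 3/5, sin θ = 4/5: (141/13, 70/13) → (11/5, 774/65)
T5 reflect across y = 0: (11/5, 774/65) → (11/5, -774/65)

T(p) = (11/5, -774/65)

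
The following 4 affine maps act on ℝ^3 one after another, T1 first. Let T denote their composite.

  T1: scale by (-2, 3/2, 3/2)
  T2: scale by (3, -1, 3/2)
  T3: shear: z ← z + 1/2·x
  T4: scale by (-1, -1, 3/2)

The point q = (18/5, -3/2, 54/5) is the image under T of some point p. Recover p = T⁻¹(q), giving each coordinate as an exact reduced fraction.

p = (3/5, -1, 4)

T1 = [-2 0 0 0; 0 3/2 0 0; 0 0 3/2 0; 0 0 0 1]
T2·T1 = [-6 0 0 0; 0 -3/2 0 0; 0 0 9/4 0; 0 0 0 1]
T3·…·T1 = [-6 0 0 0; 0 -3/2 0 0; -3 0 9/4 0; 0 0 0 1]
T4·…·T1 = [6 0 0 0; 0 3/2 0 0; -9/2 0 27/8 0; 0 0 0 1]
det M = 243/8; M⁻¹ = [1/6 0 0 0; 0 2/3 0 0; 2/9 0 8/27 0; 0 0 0 1]
M⁻¹ · (18/5, -3/2, 54/5)ᵀ = (3/5, -1, 4)ᵀ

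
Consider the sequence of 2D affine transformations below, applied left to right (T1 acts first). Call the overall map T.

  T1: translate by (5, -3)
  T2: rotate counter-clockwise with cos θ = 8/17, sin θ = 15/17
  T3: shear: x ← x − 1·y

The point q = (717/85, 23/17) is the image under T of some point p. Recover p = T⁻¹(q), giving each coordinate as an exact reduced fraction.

p = (4/5, -5)

T1 = [1 0 5; 0 1 -3; 0 0 1]
T2·T1 = [8/17 -15/17 5; 15/17 8/17 3; 0 0 1]
T3·…·T1 = [-7/17 -23/17 2; 15/17 8/17 3; 0 0 1]
det M = 1; M⁻¹ = [8/17 23/17 -5; -15/17 -7/17 3; 0 0 1]
M⁻¹ · (717/85, 23/17)ᵀ = (4/5, -5)ᵀ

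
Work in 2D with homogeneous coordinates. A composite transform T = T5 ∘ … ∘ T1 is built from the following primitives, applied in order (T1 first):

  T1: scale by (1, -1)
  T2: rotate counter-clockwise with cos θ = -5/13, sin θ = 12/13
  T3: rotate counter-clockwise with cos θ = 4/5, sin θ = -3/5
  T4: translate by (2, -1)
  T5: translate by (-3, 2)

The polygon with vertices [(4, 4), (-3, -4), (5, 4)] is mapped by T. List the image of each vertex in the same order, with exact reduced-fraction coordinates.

image vertices: (251/65, 253/65), (-73/13, -12/13), (267/65, 316/65)

T1 scale by (1, -1): (4, 4) → (4, -4); (-3, -4) → (-3, 4); (5, 4) → (5, -4)
T2 rotate counter-clockwise with cos θ = -5/13, sin θ = 12/13: (4, -4) → (28/13, 68/13); (-3, 4) → (-33/13, -56/13); (5, -4) → (23/13, 80/13)
T3 rotate counter-clockwise with cos θ = 4/5, sin θ = -3/5: (28/13, 68/13) → (316/65, 188/65); (-33/13, -56/13) → (-60/13, -25/13); (23/13, 80/13) → (332/65, 251/65)
T4 translate by (2, -1): (316/65, 188/65) → (446/65, 123/65); (-60/13, -25/13) → (-34/13, -38/13); (332/65, 251/65) → (462/65, 186/65)
T5 translate by (-3, 2): (446/65, 123/65) → (251/65, 253/65); (-34/13, -38/13) → (-73/13, -12/13); (462/65, 186/65) → (267/65, 316/65)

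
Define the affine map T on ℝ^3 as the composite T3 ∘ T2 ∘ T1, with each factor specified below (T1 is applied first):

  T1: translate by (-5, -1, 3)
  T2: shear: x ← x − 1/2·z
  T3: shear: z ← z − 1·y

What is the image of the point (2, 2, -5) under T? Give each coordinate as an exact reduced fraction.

T1 translate by (-5, -1, 3): (2, 2, -5) → (-3, 1, -2)
T2 shear: x ← x − 1/2·z: (-3, 1, -2) → (-2, 1, -2)
T3 shear: z ← z − 1·y: (-2, 1, -2) → (-2, 1, -3)

T(p) = (-2, 1, -3)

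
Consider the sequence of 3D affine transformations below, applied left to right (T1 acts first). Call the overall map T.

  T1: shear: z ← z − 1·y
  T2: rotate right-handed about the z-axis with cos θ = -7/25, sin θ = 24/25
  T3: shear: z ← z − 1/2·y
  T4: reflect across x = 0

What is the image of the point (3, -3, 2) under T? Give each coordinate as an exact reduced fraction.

T1 shear: z ← z − 1·y: (3, -3, 2) → (3, -3, 5)
T2 rotate right-handed about the z-axis with cos θ = -7/25, sin θ = 24/25: (3, -3, 5) → (51/25, 93/25, 5)
T3 shear: z ← z − 1/2·y: (51/25, 93/25, 5) → (51/25, 93/25, 157/50)
T4 reflect across x = 0: (51/25, 93/25, 157/50) → (-51/25, 93/25, 157/50)

T(p) = (-51/25, 93/25, 157/50)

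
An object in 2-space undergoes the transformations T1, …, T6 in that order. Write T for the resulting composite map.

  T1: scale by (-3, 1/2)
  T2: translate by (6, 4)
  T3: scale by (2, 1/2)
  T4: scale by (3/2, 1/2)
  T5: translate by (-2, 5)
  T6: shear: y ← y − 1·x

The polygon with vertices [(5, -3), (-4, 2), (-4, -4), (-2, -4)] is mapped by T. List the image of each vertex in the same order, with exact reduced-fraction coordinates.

T1 scale by (-3, 1/2): (5, -3) → (-15, -3/2); (-4, 2) → (12, 1); (-4, -4) → (12, -2); (-2, -4) → (6, -2)
T2 translate by (6, 4): (-15, -3/2) → (-9, 5/2); (12, 1) → (18, 5); (12, -2) → (18, 2); (6, -2) → (12, 2)
T3 scale by (2, 1/2): (-9, 5/2) → (-18, 5/4); (18, 5) → (36, 5/2); (18, 2) → (36, 1); (12, 2) → (24, 1)
T4 scale by (3/2, 1/2): (-18, 5/4) → (-27, 5/8); (36, 5/2) → (54, 5/4); (36, 1) → (54, 1/2); (24, 1) → (36, 1/2)
T5 translate by (-2, 5): (-27, 5/8) → (-29, 45/8); (54, 5/4) → (52, 25/4); (54, 1/2) → (52, 11/2); (36, 1/2) → (34, 11/2)
T6 shear: y ← y − 1·x: (-29, 45/8) → (-29, 277/8); (52, 25/4) → (52, -183/4); (52, 11/2) → (52, -93/2); (34, 11/2) → (34, -57/2)

image vertices: (-29, 277/8), (52, -183/4), (52, -93/2), (34, -57/2)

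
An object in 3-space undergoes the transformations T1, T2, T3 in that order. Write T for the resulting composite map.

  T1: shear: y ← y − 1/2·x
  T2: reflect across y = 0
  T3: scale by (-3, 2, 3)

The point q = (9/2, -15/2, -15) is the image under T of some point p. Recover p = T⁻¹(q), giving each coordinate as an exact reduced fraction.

T1 = [1 0 0 0; -1/2 1 0 0; 0 0 1 0; 0 0 0 1]
T2·T1 = [1 0 0 0; 1/2 -1 0 0; 0 0 1 0; 0 0 0 1]
T3·…·T1 = [-3 0 0 0; 1 -2 0 0; 0 0 3 0; 0 0 0 1]
det M = 18; M⁻¹ = [-1/3 0 0 0; -1/6 -1/2 0 0; 0 0 1/3 0; 0 0 0 1]
M⁻¹ · (9/2, -15/2, -15)ᵀ = (-3/2, 3, -5)ᵀ

p = (-3/2, 3, -5)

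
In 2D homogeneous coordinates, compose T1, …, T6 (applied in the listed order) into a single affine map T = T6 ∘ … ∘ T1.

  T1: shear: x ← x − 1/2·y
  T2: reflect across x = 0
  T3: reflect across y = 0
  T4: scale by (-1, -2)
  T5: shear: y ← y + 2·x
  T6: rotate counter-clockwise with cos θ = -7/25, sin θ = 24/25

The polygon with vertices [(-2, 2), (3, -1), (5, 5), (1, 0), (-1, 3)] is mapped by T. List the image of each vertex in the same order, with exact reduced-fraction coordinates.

image vertices: (69/25, -58/25), (-289/50, 49/25), (-151/10, -9/5), (-11/5, 2/5), (-13/50, -67/25)

T1 shear: x ← x − 1/2·y: (-2, 2) → (-3, 2); (3, -1) → (7/2, -1); (5, 5) → (5/2, 5); (1, 0) → (1, 0); (-1, 3) → (-5/2, 3)
T2 reflect across x = 0: (-3, 2) → (3, 2); (7/2, -1) → (-7/2, -1); (5/2, 5) → (-5/2, 5); (1, 0) → (-1, 0); (-5/2, 3) → (5/2, 3)
T3 reflect across y = 0: (3, 2) → (3, -2); (-7/2, -1) → (-7/2, 1); (-5/2, 5) → (-5/2, -5); (-1, 0) → (-1, 0); (5/2, 3) → (5/2, -3)
T4 scale by (-1, -2): (3, -2) → (-3, 4); (-7/2, 1) → (7/2, -2); (-5/2, -5) → (5/2, 10); (-1, 0) → (1, 0); (5/2, -3) → (-5/2, 6)
T5 shear: y ← y + 2·x: (-3, 4) → (-3, -2); (7/2, -2) → (7/2, 5); (5/2, 10) → (5/2, 15); (1, 0) → (1, 2); (-5/2, 6) → (-5/2, 1)
T6 rotate counter-clockwise with cos θ = -7/25, sin θ = 24/25: (-3, -2) → (69/25, -58/25); (7/2, 5) → (-289/50, 49/25); (5/2, 15) → (-151/10, -9/5); (1, 2) → (-11/5, 2/5); (-5/2, 1) → (-13/50, -67/25)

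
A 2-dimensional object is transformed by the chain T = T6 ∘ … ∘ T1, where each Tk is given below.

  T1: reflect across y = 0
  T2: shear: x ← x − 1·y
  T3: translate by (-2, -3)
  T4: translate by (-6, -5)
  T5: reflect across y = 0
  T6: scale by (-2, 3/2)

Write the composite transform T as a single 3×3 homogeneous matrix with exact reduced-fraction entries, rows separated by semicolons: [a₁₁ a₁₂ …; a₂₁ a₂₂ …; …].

T = [-2 -2 16; 0 3/2 12; 0 0 1]

T1 = [1 0 0; 0 -1 0; 0 0 1]
T2·T1 = [1 1 0; 0 -1 0; 0 0 1]
T3·…·T1 = [1 1 -2; 0 -1 -3; 0 0 1]
T4·…·T1 = [1 1 -8; 0 -1 -8; 0 0 1]
T5·…·T1 = [1 1 -8; 0 1 8; 0 0 1]
T6·…·T1 = [-2 -2 16; 0 3/2 12; 0 0 1]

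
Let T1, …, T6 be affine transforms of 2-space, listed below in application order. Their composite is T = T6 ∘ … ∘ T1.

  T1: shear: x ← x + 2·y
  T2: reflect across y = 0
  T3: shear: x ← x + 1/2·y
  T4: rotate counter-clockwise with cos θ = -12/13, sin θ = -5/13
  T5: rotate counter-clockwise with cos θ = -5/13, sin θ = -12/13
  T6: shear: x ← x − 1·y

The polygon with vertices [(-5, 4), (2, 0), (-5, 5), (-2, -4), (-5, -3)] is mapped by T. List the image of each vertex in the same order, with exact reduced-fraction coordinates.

image vertices: (3, 1), (-2, 2), (5/2, 5/2), (4, -8), (13/2, -19/2)

T1 shear: x ← x + 2·y: (-5, 4) → (3, 4); (2, 0) → (2, 0); (-5, 5) → (5, 5); (-2, -4) → (-10, -4); (-5, -3) → (-11, -3)
T2 reflect across y = 0: (3, 4) → (3, -4); (2, 0) → (2, 0); (5, 5) → (5, -5); (-10, -4) → (-10, 4); (-11, -3) → (-11, 3)
T3 shear: x ← x + 1/2·y: (3, -4) → (1, -4); (2, 0) → (2, 0); (5, -5) → (5/2, -5); (-10, 4) → (-8, 4); (-11, 3) → (-19/2, 3)
T4 rotate counter-clockwise with cos θ = -12/13, sin θ = -5/13: (1, -4) → (-32/13, 43/13); (2, 0) → (-24/13, -10/13); (5/2, -5) → (-55/13, 95/26); (-8, 4) → (116/13, -8/13); (-19/2, 3) → (129/13, 23/26)
T5 rotate counter-clockwise with cos θ = -5/13, sin θ = -12/13: (-32/13, 43/13) → (4, 1); (-24/13, -10/13) → (0, 2); (-55/13, 95/26) → (5, 5/2); (116/13, -8/13) → (-4, -8); (129/13, 23/26) → (-3, -19/2)
T6 shear: x ← x − 1·y: (4, 1) → (3, 1); (0, 2) → (-2, 2); (5, 5/2) → (5/2, 5/2); (-4, -8) → (4, -8); (-3, -19/2) → (13/2, -19/2)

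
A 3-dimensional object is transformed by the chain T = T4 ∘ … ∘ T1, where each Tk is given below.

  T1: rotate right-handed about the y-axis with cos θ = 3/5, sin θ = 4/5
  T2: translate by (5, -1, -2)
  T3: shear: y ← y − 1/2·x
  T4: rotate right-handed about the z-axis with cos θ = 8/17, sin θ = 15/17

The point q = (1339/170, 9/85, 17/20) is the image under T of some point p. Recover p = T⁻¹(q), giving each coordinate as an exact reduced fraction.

p = (-3, -4, 3/4)

T1 = [3/5 0 4/5 0; 0 1 0 0; -4/5 0 3/5 0; 0 0 0 1]
T2·T1 = [3/5 0 4/5 5; 0 1 0 -1; -4/5 0 3/5 -2; 0 0 0 1]
T3·…·T1 = [3/5 0 4/5 5; -3/10 1 -2/5 -7/2; -4/5 0 3/5 -2; 0 0 0 1]
T4·…·T1 = [93/170 -15/17 62/85 185/34; 33/85 8/17 44/85 47/17; -4/5 0 3/5 -2; 0 0 0 1]
det M = 1; M⁻¹ = [24/85 9/17 -4/5 -23/5; -11/17 31/34 0 1; 32/85 12/17 3/5 -14/5; 0 0 0 1]
M⁻¹ · (1339/170, 9/85, 17/20)ᵀ = (-3, -4, 3/4)ᵀ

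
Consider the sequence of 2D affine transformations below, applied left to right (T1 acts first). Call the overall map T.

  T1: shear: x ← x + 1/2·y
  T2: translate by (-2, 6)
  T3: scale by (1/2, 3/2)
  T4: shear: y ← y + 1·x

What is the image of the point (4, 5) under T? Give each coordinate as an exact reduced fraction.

T(p) = (9/4, 75/4)

T1 shear: x ← x + 1/2·y: (4, 5) → (13/2, 5)
T2 translate by (-2, 6): (13/2, 5) → (9/2, 11)
T3 scale by (1/2, 3/2): (9/2, 11) → (9/4, 33/2)
T4 shear: y ← y + 1·x: (9/4, 33/2) → (9/4, 75/4)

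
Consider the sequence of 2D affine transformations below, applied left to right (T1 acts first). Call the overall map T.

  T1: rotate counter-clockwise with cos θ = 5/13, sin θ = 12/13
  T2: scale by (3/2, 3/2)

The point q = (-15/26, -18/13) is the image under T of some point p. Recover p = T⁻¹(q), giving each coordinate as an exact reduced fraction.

p = (-1, 0)

T1 = [5/13 -12/13 0; 12/13 5/13 0; 0 0 1]
T2·T1 = [15/26 -18/13 0; 18/13 15/26 0; 0 0 1]
det M = 9/4; M⁻¹ = [10/39 8/13 0; -8/13 10/39 0; 0 0 1]
M⁻¹ · (-15/26, -18/13)ᵀ = (-1, 0)ᵀ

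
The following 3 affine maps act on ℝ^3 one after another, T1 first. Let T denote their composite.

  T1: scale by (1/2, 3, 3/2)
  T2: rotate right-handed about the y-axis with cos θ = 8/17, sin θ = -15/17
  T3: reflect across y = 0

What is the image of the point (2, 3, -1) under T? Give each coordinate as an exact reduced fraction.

T1 scale by (1/2, 3, 3/2): (2, 3, -1) → (1, 9, -3/2)
T2 rotate right-handed about the y-axis with cos θ = 8/17, sin θ = -15/17: (1, 9, -3/2) → (61/34, 9, 3/17)
T3 reflect across y = 0: (61/34, 9, 3/17) → (61/34, -9, 3/17)

T(p) = (61/34, -9, 3/17)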